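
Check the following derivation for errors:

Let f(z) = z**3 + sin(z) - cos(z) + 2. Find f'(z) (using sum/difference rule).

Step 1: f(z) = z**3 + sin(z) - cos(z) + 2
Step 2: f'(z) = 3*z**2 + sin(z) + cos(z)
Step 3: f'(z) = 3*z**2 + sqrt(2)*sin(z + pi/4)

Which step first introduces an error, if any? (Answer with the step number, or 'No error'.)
No error

All steps in this derivation are correct.
The final answer f'(z) = 3*z**2 + sqrt(2)*sin(z + pi/4) is valid.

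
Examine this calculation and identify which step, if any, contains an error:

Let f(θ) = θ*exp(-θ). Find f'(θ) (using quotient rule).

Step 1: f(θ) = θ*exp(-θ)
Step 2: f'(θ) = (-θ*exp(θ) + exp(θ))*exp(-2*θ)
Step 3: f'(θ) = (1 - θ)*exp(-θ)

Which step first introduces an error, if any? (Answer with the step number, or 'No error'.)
No error

All steps in this derivation are correct.
The final answer f'(θ) = (1 - θ)*exp(-θ) is valid.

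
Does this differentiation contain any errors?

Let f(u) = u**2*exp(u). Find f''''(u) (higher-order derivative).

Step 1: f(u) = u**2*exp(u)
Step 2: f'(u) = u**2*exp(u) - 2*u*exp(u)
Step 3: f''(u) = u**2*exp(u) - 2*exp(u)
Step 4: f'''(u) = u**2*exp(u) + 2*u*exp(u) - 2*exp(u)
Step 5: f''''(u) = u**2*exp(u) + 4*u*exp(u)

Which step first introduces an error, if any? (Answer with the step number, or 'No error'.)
Step 2

Step 2 is incorrect due to a sign flip.
The step shows: u**2*exp(u) - 2*u*exp(u)
The correct value should be: u**2*exp(u) + 2*u*exp(u)

Explanation: The sign of one term was flipped: the term 2*u*exp(u) was incorrectly written as -2*u*exp(u)
The later steps are derived from this incorrect expression, so the error originates in Step 2.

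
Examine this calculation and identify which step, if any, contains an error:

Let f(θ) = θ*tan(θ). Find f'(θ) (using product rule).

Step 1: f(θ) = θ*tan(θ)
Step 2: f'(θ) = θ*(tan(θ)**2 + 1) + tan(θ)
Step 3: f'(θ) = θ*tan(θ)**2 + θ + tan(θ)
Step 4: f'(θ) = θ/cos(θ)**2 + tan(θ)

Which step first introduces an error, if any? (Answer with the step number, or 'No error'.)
No error

All steps in this derivation are correct.
The final answer f'(θ) = θ/cos(θ)**2 + tan(θ) is valid.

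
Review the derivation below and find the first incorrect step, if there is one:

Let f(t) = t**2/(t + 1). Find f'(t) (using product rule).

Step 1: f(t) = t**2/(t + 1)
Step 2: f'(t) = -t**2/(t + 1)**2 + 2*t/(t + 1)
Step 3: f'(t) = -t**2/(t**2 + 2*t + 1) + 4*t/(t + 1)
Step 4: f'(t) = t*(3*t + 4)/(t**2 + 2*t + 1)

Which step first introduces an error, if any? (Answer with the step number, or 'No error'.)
Step 3

Step 3 is incorrect due to a wrong coefficient.
The step shows: -t**2/(t**2 + 2*t + 1) + 4*t/(t + 1)
The correct value should be: -t**2/(t**2 + 2*t + 1) + 2*t/(t + 1)

Explanation: The coefficient 2 was incorrectly written as 4: the term 2*t/(t + 1) was incorrectly written as 4*t/(t + 1)
The later steps are derived from this incorrect expression, so the error originates in Step 3.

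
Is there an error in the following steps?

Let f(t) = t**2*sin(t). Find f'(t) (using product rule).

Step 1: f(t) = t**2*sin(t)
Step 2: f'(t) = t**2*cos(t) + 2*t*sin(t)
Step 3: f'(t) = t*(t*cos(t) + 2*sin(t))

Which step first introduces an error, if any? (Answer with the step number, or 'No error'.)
No error

All steps in this derivation are correct.
The final answer f'(t) = t*(t*cos(t) + 2*sin(t)) is valid.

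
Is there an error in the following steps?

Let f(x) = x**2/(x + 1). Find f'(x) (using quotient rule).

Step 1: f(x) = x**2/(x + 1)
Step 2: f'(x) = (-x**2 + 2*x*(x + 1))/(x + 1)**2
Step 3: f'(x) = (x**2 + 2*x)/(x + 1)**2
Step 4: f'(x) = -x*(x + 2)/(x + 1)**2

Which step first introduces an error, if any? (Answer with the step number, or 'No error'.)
Step 4

Step 4 is incorrect due to a sign flip.
The step shows: -x*(x + 2)/(x + 1)**2
The correct value should be: x*(x + 2)/(x + 1)**2

Explanation: The sign of the whole expression was flipped: the term x*(x + 2)/(x + 1)**2 was incorrectly written as -x*(x + 2)/(x + 1)**2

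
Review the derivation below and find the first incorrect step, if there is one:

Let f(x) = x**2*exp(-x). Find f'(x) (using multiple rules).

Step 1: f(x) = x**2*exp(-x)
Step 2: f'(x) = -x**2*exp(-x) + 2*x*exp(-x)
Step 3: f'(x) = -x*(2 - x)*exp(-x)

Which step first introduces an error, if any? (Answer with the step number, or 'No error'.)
Step 3

Step 3 is incorrect due to a sign flip.
The step shows: -x*(2 - x)*exp(-x)
The correct value should be: x*(2 - x)*exp(-x)

Explanation: The sign of the whole expression was flipped: the term x*(2 - x)*exp(-x) was incorrectly written as -x*(2 - x)*exp(-x)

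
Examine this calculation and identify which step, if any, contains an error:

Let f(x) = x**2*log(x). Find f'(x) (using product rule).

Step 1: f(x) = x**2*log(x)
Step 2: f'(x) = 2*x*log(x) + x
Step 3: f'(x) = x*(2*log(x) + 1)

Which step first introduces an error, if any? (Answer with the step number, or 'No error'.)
No error

All steps in this derivation are correct.
The final answer f'(x) = x*(2*log(x) + 1) is valid.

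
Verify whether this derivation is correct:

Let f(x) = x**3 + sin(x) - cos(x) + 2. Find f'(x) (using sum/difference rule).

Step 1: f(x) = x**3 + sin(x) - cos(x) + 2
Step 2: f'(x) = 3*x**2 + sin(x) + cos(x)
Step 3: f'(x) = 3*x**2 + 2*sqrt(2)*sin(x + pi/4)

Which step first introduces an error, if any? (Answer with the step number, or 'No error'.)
Step 3

Step 3 is incorrect due to a wrong exponent.
The step shows: 3*x**2 + 2*sqrt(2)*sin(x + pi/4)
The correct value should be: 3*x**2 + sqrt(2)*sin(x + pi/4)

Explanation: The exponent 1/2 on 2 was incorrectly written as 3/2: the term sqrt(2)*sin(x + pi/4) was incorrectly written as 2*sqrt(2)*sin(x + pi/4)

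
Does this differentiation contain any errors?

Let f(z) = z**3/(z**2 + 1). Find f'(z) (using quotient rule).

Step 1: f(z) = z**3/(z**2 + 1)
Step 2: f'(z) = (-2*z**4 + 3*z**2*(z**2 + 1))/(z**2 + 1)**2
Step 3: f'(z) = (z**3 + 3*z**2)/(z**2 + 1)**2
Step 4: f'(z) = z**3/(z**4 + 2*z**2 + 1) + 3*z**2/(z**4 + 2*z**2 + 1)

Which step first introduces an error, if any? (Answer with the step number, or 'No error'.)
Step 3

Step 3 is incorrect due to a wrong exponent.
The step shows: (z**3 + 3*z**2)/(z**2 + 1)**2
The correct value should be: (z**4 + 3*z**2)/(z**2 + 1)**2

Explanation: The exponent 4 on z was incorrectly written as 3: the term (z**4 + 3*z**2)/(z**2 + 1)**2 was incorrectly written as (z**3 + 3*z**2)/(z**2 + 1)**2
The later steps are derived from this incorrect expression, so the error originates in Step 3.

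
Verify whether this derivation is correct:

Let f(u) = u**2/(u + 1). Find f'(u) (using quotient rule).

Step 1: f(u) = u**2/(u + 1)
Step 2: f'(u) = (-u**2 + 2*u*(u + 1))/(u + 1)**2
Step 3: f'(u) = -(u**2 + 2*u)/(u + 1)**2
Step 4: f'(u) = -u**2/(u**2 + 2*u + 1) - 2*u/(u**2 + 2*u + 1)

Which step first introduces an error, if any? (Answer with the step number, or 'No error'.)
Step 3

Step 3 is incorrect due to a sign flip.
The step shows: -(u**2 + 2*u)/(u + 1)**2
The correct value should be: (u**2 + 2*u)/(u + 1)**2

Explanation: The sign of the whole expression was flipped: the term (u**2 + 2*u)/(u + 1)**2 was incorrectly written as -(u**2 + 2*u)/(u + 1)**2
The later steps are derived from this incorrect expression, so the error originates in Step 3.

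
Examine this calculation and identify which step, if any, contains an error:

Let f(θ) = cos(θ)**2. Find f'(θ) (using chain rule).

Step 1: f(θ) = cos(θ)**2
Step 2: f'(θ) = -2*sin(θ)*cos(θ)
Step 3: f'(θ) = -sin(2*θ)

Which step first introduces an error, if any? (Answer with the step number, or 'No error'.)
No error

All steps in this derivation are correct.
The final answer f'(θ) = -sin(2*θ) is valid.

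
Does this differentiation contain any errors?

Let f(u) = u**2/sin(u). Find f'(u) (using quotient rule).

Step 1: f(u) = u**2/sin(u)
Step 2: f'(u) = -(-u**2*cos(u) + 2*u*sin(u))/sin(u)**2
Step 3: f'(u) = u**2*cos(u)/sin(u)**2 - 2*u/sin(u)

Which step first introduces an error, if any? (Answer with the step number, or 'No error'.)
Step 2

Step 2 is incorrect due to a sign flip.
The step shows: -(-u**2*cos(u) + 2*u*sin(u))/sin(u)**2
The correct value should be: (-u**2*cos(u) + 2*u*sin(u))/sin(u)**2

Explanation: The sign of the whole expression was flipped: the term (-u**2*cos(u) + 2*u*sin(u))/sin(u)**2 was incorrectly written as -(-u**2*cos(u) + 2*u*sin(u))/sin(u)**2
The later steps are derived from this incorrect expression, so the error originates in Step 2.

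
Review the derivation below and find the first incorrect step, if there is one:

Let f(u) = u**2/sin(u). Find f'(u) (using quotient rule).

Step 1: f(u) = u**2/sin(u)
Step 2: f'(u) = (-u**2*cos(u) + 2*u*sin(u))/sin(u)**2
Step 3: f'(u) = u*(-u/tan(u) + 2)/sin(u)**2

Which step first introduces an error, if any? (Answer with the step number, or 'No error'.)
Step 3

Step 3 is incorrect due to a wrong exponent.
The step shows: u*(-u/tan(u) + 2)/sin(u)**2
The correct value should be: u*(-u/tan(u) + 2)/sin(u)

Explanation: The exponent -1 on sin(u) was incorrectly written as -2: the term u*(-u/tan(u) + 2)/sin(u) was incorrectly written as u*(-u/tan(u) + 2)/sin(u)**2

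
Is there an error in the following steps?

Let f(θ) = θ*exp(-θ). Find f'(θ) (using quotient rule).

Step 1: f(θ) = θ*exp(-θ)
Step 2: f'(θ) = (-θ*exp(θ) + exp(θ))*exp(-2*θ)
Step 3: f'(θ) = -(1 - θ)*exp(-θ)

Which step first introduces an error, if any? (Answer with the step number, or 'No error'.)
Step 3

Step 3 is incorrect due to a sign flip.
The step shows: -(1 - θ)*exp(-θ)
The correct value should be: (1 - θ)*exp(-θ)

Explanation: The sign of the whole expression was flipped: the term (1 - θ)*exp(-θ) was incorrectly written as -(1 - θ)*exp(-θ)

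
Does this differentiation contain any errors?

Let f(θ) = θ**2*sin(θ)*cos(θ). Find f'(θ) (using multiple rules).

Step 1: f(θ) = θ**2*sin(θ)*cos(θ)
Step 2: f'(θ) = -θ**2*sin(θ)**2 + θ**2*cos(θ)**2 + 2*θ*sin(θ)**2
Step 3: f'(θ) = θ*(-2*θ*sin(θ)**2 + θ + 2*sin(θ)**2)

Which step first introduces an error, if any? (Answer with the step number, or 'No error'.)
Step 2

Step 2 is incorrect due to a wrong trig function.
The step shows: -θ**2*sin(θ)**2 + θ**2*cos(θ)**2 + 2*θ*sin(θ)**2
The correct value should be: -θ**2*sin(θ)**2 + θ**2*cos(θ)**2 + 2*θ*sin(θ)*cos(θ)

Explanation: cos(θ) was incorrectly written as sin(θ): the term 2*θ*sin(θ)*cos(θ) was incorrectly written as 2*θ*sin(θ)**2
The later steps are derived from this incorrect expression, so the error originates in Step 2.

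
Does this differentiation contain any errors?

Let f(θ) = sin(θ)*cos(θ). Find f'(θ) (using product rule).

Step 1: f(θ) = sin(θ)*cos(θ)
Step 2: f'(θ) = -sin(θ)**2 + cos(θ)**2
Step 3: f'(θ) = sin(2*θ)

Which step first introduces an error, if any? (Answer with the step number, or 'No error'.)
Step 3

Step 3 is incorrect due to a wrong trig function.
The step shows: sin(2*θ)
The correct value should be: cos(2*θ)

Explanation: cos(2*θ) was incorrectly written as sin(2*θ): the term cos(2*θ) was incorrectly written as sin(2*θ)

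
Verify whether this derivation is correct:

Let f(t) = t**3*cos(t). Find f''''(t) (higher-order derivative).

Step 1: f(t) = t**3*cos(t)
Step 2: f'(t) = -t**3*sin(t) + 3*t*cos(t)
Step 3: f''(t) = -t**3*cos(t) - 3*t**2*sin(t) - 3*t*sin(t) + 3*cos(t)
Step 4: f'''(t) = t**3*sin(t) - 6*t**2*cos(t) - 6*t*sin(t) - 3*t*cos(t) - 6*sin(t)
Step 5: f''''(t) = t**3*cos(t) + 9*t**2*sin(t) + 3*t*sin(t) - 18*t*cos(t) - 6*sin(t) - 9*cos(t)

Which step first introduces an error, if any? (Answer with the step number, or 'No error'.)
Step 2

Step 2 is incorrect due to a wrong exponent.
The step shows: -t**3*sin(t) + 3*t*cos(t)
The correct value should be: -t**3*sin(t) + 3*t**2*cos(t)

Explanation: The exponent 2 on t was incorrectly written as 1: the term 3*t**2*cos(t) was incorrectly written as 3*t*cos(t)
The later steps are derived from this incorrect expression, so the error originates in Step 2.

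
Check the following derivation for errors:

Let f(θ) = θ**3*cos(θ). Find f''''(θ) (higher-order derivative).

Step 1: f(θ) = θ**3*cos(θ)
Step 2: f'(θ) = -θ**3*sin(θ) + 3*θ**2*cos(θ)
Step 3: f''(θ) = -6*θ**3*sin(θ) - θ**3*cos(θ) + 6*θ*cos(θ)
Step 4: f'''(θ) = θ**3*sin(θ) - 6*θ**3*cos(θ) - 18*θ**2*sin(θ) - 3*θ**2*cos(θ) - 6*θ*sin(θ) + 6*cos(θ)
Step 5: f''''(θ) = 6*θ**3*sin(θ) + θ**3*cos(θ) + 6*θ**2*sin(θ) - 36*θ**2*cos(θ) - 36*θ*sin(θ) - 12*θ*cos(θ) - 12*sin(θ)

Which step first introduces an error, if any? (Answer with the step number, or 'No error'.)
Step 3

Step 3 is incorrect due to a wrong exponent.
The step shows: -6*θ**3*sin(θ) - θ**3*cos(θ) + 6*θ*cos(θ)
The correct value should be: -θ**3*cos(θ) - 6*θ**2*sin(θ) + 6*θ*cos(θ)

Explanation: The exponent 2 on θ was incorrectly written as 3: the term -6*θ**2*sin(θ) was incorrectly written as -6*θ**3*sin(θ)
The later steps are derived from this incorrect expression, so the error originates in Step 3.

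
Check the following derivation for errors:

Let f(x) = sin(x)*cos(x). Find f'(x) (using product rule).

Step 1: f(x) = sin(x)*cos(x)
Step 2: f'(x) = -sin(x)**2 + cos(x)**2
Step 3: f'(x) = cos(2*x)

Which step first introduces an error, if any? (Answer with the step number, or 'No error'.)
No error

All steps in this derivation are correct.
The final answer f'(x) = cos(2*x) is valid.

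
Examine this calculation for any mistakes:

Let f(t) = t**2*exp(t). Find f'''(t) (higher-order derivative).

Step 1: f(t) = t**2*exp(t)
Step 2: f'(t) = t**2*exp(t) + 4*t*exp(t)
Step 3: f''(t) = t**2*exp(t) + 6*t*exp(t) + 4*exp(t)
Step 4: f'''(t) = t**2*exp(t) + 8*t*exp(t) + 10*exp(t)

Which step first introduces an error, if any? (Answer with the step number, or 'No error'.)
Step 2

Step 2 is incorrect due to a wrong coefficient.
The step shows: t**2*exp(t) + 4*t*exp(t)
The correct value should be: t**2*exp(t) + 2*t*exp(t)

Explanation: The coefficient 2 was incorrectly written as 4: the term 2*t*exp(t) was incorrectly written as 4*t*exp(t)
The later steps are derived from this incorrect expression, so the error originates in Step 2.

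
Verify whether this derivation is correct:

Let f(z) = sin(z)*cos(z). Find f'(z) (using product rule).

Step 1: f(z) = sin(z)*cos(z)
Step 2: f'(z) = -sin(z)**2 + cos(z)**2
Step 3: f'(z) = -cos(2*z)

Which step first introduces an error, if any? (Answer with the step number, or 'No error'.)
Step 3

Step 3 is incorrect due to a sign flip.
The step shows: -cos(2*z)
The correct value should be: cos(2*z)

Explanation: The sign of the whole expression was flipped: the term cos(2*z) was incorrectly written as -cos(2*z)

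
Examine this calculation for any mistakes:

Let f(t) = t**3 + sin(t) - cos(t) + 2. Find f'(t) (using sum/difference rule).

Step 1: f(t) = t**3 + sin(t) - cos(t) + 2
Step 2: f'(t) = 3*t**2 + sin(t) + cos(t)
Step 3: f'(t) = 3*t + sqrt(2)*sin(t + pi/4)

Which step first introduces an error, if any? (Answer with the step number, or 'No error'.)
Step 3

Step 3 is incorrect due to a wrong exponent.
The step shows: 3*t + sqrt(2)*sin(t + pi/4)
The correct value should be: 3*t**2 + sqrt(2)*sin(t + pi/4)

Explanation: The exponent 2 on t was incorrectly written as 1: the term 3*t**2 was incorrectly written as 3*t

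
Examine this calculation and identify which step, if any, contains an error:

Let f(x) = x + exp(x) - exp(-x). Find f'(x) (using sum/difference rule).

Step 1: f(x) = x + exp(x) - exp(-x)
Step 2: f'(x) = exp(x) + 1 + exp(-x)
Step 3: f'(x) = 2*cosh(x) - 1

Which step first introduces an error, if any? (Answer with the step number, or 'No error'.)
Step 3

Step 3 is incorrect due to a sign flip.
The step shows: 2*cosh(x) - 1
The correct value should be: 2*cosh(x) + 1

Explanation: The sign of one term was flipped: the term 1 was incorrectly written as -1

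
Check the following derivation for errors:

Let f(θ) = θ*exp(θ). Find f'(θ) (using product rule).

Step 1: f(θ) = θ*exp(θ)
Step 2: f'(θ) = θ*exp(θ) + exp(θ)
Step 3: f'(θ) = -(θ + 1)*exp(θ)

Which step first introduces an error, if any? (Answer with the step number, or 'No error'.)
Step 3

Step 3 is incorrect due to a sign flip.
The step shows: -(θ + 1)*exp(θ)
The correct value should be: (θ + 1)*exp(θ)

Explanation: The sign of the whole expression was flipped: the term (θ + 1)*exp(θ) was incorrectly written as -(θ + 1)*exp(θ)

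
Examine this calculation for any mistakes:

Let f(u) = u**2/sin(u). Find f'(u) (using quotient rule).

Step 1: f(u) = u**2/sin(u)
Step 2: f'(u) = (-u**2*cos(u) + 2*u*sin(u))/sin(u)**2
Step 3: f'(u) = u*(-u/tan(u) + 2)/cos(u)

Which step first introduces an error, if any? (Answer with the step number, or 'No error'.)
Step 3

Step 3 is incorrect due to a wrong trig function.
The step shows: u*(-u/tan(u) + 2)/cos(u)
The correct value should be: u*(-u/tan(u) + 2)/sin(u)

Explanation: sin(u) was incorrectly written as cos(u): the term u*(-u/tan(u) + 2)/sin(u) was incorrectly written as u*(-u/tan(u) + 2)/cos(u)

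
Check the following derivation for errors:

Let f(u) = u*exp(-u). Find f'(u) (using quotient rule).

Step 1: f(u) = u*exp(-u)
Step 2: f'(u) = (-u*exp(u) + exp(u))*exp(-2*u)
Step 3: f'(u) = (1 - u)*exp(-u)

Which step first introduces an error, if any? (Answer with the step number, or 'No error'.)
No error

All steps in this derivation are correct.
The final answer f'(u) = (1 - u)*exp(-u) is valid.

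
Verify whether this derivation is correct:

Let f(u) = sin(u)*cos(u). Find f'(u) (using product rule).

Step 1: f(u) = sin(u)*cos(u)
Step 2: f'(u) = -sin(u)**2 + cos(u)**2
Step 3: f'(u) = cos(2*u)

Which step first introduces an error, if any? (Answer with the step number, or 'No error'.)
No error

All steps in this derivation are correct.
The final answer f'(u) = cos(2*u) is valid.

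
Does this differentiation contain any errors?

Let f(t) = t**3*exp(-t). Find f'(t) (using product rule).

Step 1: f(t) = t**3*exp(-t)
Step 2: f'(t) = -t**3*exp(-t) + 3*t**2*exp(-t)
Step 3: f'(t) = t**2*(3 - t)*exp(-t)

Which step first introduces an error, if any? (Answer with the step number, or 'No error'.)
No error

All steps in this derivation are correct.
The final answer f'(t) = t**2*(3 - t)*exp(-t) is valid.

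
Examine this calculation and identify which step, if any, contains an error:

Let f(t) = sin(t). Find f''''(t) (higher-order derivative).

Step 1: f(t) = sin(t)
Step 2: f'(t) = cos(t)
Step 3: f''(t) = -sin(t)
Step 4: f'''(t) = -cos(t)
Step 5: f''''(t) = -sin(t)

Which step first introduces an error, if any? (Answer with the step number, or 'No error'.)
Step 5

Step 5 is incorrect due to a sign flip.
The step shows: -sin(t)
The correct value should be: sin(t)

Explanation: The sign of the whole expression was flipped: the term sin(t) was incorrectly written as -sin(t)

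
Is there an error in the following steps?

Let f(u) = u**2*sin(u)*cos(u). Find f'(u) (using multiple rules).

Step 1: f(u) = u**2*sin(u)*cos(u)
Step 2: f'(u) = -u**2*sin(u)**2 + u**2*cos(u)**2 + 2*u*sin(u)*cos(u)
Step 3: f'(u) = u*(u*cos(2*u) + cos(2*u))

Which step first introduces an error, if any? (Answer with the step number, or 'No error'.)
Step 3

Step 3 is incorrect due to a wrong trig function.
The step shows: u*(u*cos(2*u) + cos(2*u))
The correct value should be: u*(u*cos(2*u) + sin(2*u))

Explanation: sin(2*u) was incorrectly written as cos(2*u): the term u*(u*cos(2*u) + sin(2*u)) was incorrectly written as u*(u*cos(2*u) + cos(2*u))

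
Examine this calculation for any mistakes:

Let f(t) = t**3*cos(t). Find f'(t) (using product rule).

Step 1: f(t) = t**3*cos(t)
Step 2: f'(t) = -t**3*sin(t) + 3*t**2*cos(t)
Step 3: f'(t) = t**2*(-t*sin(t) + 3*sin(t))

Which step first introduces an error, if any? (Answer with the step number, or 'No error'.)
Step 3

Step 3 is incorrect due to a wrong trig function.
The step shows: t**2*(-t*sin(t) + 3*sin(t))
The correct value should be: t**2*(-t*sin(t) + 3*cos(t))

Explanation: cos(t) was incorrectly written as sin(t): the term t**2*(-t*sin(t) + 3*cos(t)) was incorrectly written as t**2*(-t*sin(t) + 3*sin(t))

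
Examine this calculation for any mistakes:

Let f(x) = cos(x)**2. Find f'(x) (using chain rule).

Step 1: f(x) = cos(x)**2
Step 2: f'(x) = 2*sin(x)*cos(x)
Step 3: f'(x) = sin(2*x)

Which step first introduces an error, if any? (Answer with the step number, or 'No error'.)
Step 2

Step 2 is incorrect due to a sign flip.
The step shows: 2*sin(x)*cos(x)
The correct value should be: -2*sin(x)*cos(x)

Explanation: The sign of the whole expression was flipped: the term -2*sin(x)*cos(x) was incorrectly written as 2*sin(x)*cos(x)
The later steps are derived from this incorrect expression, so the error originates in Step 2.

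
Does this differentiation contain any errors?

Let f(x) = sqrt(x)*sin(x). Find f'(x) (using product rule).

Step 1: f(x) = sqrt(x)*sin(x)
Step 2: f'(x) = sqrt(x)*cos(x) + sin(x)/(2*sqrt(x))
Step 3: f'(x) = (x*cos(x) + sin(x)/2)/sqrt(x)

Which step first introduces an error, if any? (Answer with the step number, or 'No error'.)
No error

All steps in this derivation are correct.
The final answer f'(x) = (x*cos(x) + sin(x)/2)/sqrt(x) is valid.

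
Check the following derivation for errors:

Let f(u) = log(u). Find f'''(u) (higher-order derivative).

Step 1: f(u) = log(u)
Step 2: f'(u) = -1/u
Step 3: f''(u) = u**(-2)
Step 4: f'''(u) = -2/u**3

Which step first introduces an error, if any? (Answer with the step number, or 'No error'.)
Step 2

Step 2 is incorrect due to a sign flip.
The step shows: -1/u
The correct value should be: 1/u

Explanation: The sign of the whole expression was flipped: the term 1/u was incorrectly written as -1/u
The later steps are derived from this incorrect expression, so the error originates in Step 2.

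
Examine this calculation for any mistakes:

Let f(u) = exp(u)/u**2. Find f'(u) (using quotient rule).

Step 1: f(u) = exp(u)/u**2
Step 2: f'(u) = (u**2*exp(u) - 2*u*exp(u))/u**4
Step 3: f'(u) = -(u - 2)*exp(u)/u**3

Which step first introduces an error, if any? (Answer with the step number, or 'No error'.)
Step 3

Step 3 is incorrect due to a sign flip.
The step shows: -(u - 2)*exp(u)/u**3
The correct value should be: (u - 2)*exp(u)/u**3

Explanation: The sign of the whole expression was flipped: the term (u - 2)*exp(u)/u**3 was incorrectly written as -(u - 2)*exp(u)/u**3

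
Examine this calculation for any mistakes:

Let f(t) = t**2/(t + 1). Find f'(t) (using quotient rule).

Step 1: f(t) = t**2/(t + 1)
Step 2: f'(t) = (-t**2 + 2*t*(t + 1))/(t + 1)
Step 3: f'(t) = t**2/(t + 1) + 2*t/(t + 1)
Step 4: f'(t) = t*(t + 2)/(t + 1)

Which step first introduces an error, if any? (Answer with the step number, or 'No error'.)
Step 2

Step 2 is incorrect due to a wrong exponent.
The step shows: (-t**2 + 2*t*(t + 1))/(t + 1)
The correct value should be: (-t**2 + 2*t*(t + 1))/(t + 1)**2

Explanation: The exponent -2 on t + 1 was incorrectly written as -1: the term (-t**2 + 2*t*(t + 1))/(t + 1)**2 was incorrectly written as (-t**2 + 2*t*(t + 1))/(t + 1)
The later steps are derived from this incorrect expression, so the error originates in Step 2.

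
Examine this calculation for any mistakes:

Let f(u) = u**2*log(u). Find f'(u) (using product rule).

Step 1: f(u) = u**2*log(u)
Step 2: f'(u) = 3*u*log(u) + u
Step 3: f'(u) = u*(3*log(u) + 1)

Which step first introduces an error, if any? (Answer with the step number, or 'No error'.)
Step 2

Step 2 is incorrect due to a wrong coefficient.
The step shows: 3*u*log(u) + u
The correct value should be: 2*u*log(u) + u

Explanation: The coefficient 2 was incorrectly written as 3: the term 2*u*log(u) was incorrectly written as 3*u*log(u)
The later steps are derived from this incorrect expression, so the error originates in Step 2.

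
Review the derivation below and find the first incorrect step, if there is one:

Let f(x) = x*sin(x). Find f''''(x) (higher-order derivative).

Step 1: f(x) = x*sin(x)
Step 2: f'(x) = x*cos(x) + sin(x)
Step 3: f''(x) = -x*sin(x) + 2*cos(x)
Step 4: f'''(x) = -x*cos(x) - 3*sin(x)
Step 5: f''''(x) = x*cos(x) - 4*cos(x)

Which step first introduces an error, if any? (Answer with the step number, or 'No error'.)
Step 5

Step 5 is incorrect due to a wrong trig function.
The step shows: x*cos(x) - 4*cos(x)
The correct value should be: x*sin(x) - 4*cos(x)

Explanation: sin(x) was incorrectly written as cos(x): the term x*sin(x) was incorrectly written as x*cos(x)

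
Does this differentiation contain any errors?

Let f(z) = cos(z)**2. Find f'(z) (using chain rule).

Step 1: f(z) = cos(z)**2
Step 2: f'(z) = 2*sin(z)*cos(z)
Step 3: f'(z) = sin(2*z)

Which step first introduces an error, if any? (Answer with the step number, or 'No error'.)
Step 2

Step 2 is incorrect due to a sign flip.
The step shows: 2*sin(z)*cos(z)
The correct value should be: -2*sin(z)*cos(z)

Explanation: The sign of the whole expression was flipped: the term -2*sin(z)*cos(z) was incorrectly written as 2*sin(z)*cos(z)
The later steps are derived from this incorrect expression, so the error originates in Step 2.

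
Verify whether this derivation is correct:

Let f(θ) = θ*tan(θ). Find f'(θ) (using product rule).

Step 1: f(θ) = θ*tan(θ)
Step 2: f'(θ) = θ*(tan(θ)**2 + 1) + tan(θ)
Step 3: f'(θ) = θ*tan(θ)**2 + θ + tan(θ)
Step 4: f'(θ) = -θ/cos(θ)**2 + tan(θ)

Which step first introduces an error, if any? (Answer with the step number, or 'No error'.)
Step 4

Step 4 is incorrect due to a sign flip.
The step shows: -θ/cos(θ)**2 + tan(θ)
The correct value should be: θ/cos(θ)**2 + tan(θ)

Explanation: The sign of one term was flipped: the term θ/cos(θ)**2 was incorrectly written as -θ/cos(θ)**2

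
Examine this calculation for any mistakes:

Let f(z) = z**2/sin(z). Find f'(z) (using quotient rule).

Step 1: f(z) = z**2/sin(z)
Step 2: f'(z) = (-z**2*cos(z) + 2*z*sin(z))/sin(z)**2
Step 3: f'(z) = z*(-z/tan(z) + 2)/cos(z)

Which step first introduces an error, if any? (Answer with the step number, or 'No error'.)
Step 3

Step 3 is incorrect due to a wrong trig function.
The step shows: z*(-z/tan(z) + 2)/cos(z)
The correct value should be: z*(-z/tan(z) + 2)/sin(z)

Explanation: sin(z) was incorrectly written as cos(z): the term z*(-z/tan(z) + 2)/sin(z) was incorrectly written as z*(-z/tan(z) + 2)/cos(z)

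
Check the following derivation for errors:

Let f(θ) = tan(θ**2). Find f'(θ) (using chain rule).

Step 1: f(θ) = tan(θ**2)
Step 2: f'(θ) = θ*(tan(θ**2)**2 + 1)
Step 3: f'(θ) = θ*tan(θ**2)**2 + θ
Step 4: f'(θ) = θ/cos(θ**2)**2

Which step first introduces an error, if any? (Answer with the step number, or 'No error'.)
Step 2

Step 2 is incorrect due to a wrong coefficient.
The step shows: θ*(tan(θ**2)**2 + 1)
The correct value should be: 2*θ*(tan(θ**2)**2 + 1)

Explanation: The coefficient 2 was incorrectly written as 1: the term 2*θ*(tan(θ**2)**2 + 1) was incorrectly written as θ*(tan(θ**2)**2 + 1)
The later steps are derived from this incorrect expression, so the error originates in Step 2.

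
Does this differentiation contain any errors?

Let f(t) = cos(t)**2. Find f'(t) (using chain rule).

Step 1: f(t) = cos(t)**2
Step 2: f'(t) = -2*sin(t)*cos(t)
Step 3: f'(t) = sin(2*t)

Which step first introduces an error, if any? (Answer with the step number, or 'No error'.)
Step 3

Step 3 is incorrect due to a sign flip.
The step shows: sin(2*t)
The correct value should be: -sin(2*t)

Explanation: The sign of the whole expression was flipped: the term -sin(2*t) was incorrectly written as sin(2*t)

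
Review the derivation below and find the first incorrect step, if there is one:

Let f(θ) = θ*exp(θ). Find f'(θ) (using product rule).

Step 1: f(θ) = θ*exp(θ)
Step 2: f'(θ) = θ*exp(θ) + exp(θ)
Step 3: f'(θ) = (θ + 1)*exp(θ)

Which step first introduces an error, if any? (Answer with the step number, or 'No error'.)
No error

All steps in this derivation are correct.
The final answer f'(θ) = (θ + 1)*exp(θ) is valid.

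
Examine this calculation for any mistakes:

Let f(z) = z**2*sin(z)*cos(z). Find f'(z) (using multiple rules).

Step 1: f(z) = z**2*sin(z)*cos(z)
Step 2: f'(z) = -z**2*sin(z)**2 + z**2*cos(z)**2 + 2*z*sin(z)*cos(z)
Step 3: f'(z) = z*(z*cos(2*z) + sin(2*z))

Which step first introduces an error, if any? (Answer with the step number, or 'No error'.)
No error

All steps in this derivation are correct.
The final answer f'(z) = z*(z*cos(2*z) + sin(2*z)) is valid.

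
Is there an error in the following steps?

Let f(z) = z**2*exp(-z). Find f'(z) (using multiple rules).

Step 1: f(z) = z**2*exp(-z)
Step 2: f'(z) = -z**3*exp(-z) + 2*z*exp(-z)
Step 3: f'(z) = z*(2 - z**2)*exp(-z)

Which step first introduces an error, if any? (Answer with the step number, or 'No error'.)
Step 2

Step 2 is incorrect due to a wrong exponent.
The step shows: -z**3*exp(-z) + 2*z*exp(-z)
The correct value should be: -z**2*exp(-z) + 2*z*exp(-z)

Explanation: The exponent 2 on z was incorrectly written as 3: the term -z**2*exp(-z) was incorrectly written as -z**3*exp(-z)
The later steps are derived from this incorrect expression, so the error originates in Step 2.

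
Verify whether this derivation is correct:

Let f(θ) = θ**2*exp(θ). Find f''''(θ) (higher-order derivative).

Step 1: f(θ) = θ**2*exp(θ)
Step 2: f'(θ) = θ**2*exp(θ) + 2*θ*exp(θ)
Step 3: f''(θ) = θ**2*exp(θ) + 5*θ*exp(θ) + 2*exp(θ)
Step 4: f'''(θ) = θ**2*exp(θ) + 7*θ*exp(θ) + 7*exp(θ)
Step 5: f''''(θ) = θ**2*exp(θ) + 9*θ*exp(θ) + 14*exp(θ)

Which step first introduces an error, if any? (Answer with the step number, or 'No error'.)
Step 3

Step 3 is incorrect due to a wrong coefficient.
The step shows: θ**2*exp(θ) + 5*θ*exp(θ) + 2*exp(θ)
The correct value should be: θ**2*exp(θ) + 4*θ*exp(θ) + 2*exp(θ)

Explanation: The coefficient 4 was incorrectly written as 5: the term 4*θ*exp(θ) was incorrectly written as 5*θ*exp(θ)
The later steps are derived from this incorrect expression, so the error originates in Step 3.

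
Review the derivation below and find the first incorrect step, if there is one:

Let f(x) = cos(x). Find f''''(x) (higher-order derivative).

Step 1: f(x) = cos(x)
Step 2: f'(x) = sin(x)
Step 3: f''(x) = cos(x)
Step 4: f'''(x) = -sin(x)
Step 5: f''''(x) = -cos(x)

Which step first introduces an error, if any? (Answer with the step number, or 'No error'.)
Step 2

Step 2 is incorrect due to a sign flip.
The step shows: sin(x)
The correct value should be: -sin(x)

Explanation: The sign of the whole expression was flipped: the term -sin(x) was incorrectly written as sin(x)
The later steps are derived from this incorrect expression, so the error originates in Step 2.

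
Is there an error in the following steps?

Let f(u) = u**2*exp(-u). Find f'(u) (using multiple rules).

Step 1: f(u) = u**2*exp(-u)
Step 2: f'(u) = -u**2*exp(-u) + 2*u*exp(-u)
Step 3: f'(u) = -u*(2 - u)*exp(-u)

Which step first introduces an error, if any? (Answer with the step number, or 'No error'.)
Step 3

Step 3 is incorrect due to a sign flip.
The step shows: -u*(2 - u)*exp(-u)
The correct value should be: u*(2 - u)*exp(-u)

Explanation: The sign of the whole expression was flipped: the term u*(2 - u)*exp(-u) was incorrectly written as -u*(2 - u)*exp(-u)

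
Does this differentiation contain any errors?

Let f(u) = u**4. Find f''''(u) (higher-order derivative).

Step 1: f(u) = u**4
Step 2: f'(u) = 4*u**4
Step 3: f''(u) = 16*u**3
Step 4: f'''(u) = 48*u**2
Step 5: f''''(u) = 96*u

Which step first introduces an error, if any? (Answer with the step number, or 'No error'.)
Step 2

Step 2 is incorrect due to a wrong exponent.
The step shows: 4*u**4
The correct value should be: 4*u**3

Explanation: The exponent 3 on u was incorrectly written as 4: the term 4*u**3 was incorrectly written as 4*u**4
The later steps are derived from this incorrect expression, so the error originates in Step 2.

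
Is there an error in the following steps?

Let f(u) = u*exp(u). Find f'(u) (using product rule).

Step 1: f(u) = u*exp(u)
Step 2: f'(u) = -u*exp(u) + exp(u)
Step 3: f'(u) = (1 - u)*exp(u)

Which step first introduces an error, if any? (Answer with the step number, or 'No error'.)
Step 2

Step 2 is incorrect due to a sign flip.
The step shows: -u*exp(u) + exp(u)
The correct value should be: u*exp(u) + exp(u)

Explanation: The sign of one term was flipped: the term u*exp(u) was incorrectly written as -u*exp(u)
The later steps are derived from this incorrect expression, so the error originates in Step 2.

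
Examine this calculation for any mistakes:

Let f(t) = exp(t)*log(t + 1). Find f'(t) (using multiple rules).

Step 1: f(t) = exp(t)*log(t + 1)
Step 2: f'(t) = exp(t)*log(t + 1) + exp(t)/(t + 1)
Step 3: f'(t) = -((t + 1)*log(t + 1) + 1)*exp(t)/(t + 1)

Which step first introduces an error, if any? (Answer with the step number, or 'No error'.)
Step 3

Step 3 is incorrect due to a sign flip.
The step shows: -((t + 1)*log(t + 1) + 1)*exp(t)/(t + 1)
The correct value should be: ((t + 1)*log(t + 1) + 1)*exp(t)/(t + 1)

Explanation: The sign of the whole expression was flipped: the term ((t + 1)*log(t + 1) + 1)*exp(t)/(t + 1) was incorrectly written as -((t + 1)*log(t + 1) + 1)*exp(t)/(t + 1)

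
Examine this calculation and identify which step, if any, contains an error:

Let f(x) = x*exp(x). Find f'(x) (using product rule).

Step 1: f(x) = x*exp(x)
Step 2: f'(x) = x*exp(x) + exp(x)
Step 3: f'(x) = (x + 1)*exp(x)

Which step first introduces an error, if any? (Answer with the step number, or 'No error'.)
No error

All steps in this derivation are correct.
The final answer f'(x) = (x + 1)*exp(x) is valid.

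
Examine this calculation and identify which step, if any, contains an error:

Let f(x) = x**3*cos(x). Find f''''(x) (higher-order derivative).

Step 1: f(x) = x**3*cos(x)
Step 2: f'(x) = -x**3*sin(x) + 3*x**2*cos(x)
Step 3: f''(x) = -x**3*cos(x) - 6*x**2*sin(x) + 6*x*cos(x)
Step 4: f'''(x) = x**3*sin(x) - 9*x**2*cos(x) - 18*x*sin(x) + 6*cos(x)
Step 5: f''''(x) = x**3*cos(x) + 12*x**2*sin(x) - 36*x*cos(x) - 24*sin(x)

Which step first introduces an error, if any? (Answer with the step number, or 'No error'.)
No error

All steps in this derivation are correct.
The final answer f''''(x) = x**3*cos(x) + 12*x**2*sin(x) - 36*x*cos(x) - 24*sin(x) is valid.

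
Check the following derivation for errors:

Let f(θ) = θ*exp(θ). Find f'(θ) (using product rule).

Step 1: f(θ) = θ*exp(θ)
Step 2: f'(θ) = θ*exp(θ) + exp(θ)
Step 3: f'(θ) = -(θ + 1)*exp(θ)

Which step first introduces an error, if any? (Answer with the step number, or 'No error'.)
Step 3

Step 3 is incorrect due to a sign flip.
The step shows: -(θ + 1)*exp(θ)
The correct value should be: (θ + 1)*exp(θ)

Explanation: The sign of the whole expression was flipped: the term (θ + 1)*exp(θ) was incorrectly written as -(θ + 1)*exp(θ)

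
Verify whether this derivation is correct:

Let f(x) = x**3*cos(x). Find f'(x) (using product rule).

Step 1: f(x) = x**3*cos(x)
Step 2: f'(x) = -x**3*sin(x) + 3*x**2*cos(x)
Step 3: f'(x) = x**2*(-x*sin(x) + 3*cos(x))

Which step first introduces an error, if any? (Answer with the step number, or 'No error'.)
No error

All steps in this derivation are correct.
The final answer f'(x) = x**2*(-x*sin(x) + 3*cos(x)) is valid.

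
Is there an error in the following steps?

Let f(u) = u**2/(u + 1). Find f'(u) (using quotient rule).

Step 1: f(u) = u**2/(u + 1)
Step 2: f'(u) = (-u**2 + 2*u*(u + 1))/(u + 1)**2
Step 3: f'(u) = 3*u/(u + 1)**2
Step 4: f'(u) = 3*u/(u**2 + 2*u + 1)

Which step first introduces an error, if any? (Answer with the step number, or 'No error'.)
Step 3

Step 3 is incorrect due to a wrong exponent.
The step shows: 3*u/(u + 1)**2
The correct value should be: (u**2 + 2*u)/(u + 1)**2

Explanation: The exponent 2 on u was incorrectly written as 1: the term (u**2 + 2*u)/(u + 1)**2 was incorrectly written as 3*u/(u + 1)**2
The later steps are derived from this incorrect expression, so the error originates in Step 3.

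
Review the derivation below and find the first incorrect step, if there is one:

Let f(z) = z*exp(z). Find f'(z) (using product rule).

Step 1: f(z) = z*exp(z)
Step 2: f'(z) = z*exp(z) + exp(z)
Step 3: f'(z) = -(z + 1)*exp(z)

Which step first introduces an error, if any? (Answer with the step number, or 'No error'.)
Step 3

Step 3 is incorrect due to a sign flip.
The step shows: -(z + 1)*exp(z)
The correct value should be: (z + 1)*exp(z)

Explanation: The sign of the whole expression was flipped: the term (z + 1)*exp(z) was incorrectly written as -(z + 1)*exp(z)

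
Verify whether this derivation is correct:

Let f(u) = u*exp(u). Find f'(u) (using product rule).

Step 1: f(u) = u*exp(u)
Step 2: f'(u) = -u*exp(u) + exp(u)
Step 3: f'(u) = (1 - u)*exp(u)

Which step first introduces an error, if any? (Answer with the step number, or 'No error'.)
Step 2

Step 2 is incorrect due to a sign flip.
The step shows: -u*exp(u) + exp(u)
The correct value should be: u*exp(u) + exp(u)

Explanation: The sign of one term was flipped: the term u*exp(u) was incorrectly written as -u*exp(u)
The later steps are derived from this incorrect expression, so the error originates in Step 2.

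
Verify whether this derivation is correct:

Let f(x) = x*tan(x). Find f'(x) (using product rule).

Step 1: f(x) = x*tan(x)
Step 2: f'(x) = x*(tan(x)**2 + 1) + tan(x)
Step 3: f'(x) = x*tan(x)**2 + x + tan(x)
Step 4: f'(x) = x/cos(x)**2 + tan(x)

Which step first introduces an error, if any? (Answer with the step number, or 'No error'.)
No error

All steps in this derivation are correct.
The final answer f'(x) = x/cos(x)**2 + tan(x) is valid.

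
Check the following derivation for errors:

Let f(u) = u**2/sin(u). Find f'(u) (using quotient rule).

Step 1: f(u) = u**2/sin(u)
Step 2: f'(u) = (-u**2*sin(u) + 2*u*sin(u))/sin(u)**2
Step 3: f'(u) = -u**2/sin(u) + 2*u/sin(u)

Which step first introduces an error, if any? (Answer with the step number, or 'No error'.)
Step 2

Step 2 is incorrect due to a wrong trig function.
The step shows: (-u**2*sin(u) + 2*u*sin(u))/sin(u)**2
The correct value should be: (-u**2*cos(u) + 2*u*sin(u))/sin(u)**2

Explanation: cos(u) was incorrectly written as sin(u): the term (-u**2*cos(u) + 2*u*sin(u))/sin(u)**2 was incorrectly written as (-u**2*sin(u) + 2*u*sin(u))/sin(u)**2
The later steps are derived from this incorrect expression, so the error originates in Step 2.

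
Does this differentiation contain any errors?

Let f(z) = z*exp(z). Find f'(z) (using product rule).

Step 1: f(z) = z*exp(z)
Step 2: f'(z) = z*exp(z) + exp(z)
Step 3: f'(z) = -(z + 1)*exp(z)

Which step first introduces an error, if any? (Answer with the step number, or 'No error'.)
Step 3

Step 3 is incorrect due to a sign flip.
The step shows: -(z + 1)*exp(z)
The correct value should be: (z + 1)*exp(z)

Explanation: The sign of the whole expression was flipped: the term (z + 1)*exp(z) was incorrectly written as -(z + 1)*exp(z)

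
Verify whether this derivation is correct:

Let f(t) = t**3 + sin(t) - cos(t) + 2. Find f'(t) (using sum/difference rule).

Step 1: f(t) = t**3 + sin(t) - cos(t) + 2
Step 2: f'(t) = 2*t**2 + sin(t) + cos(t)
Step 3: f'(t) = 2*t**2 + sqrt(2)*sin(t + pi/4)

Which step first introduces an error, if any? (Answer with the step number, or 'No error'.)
Step 2

Step 2 is incorrect due to a wrong coefficient.
The step shows: 2*t**2 + sin(t) + cos(t)
The correct value should be: 3*t**2 + sin(t) + cos(t)

Explanation: The coefficient 3 was incorrectly written as 2: the term 3*t**2 was incorrectly written as 2*t**2
The later steps are derived from this incorrect expression, so the error originates in Step 2.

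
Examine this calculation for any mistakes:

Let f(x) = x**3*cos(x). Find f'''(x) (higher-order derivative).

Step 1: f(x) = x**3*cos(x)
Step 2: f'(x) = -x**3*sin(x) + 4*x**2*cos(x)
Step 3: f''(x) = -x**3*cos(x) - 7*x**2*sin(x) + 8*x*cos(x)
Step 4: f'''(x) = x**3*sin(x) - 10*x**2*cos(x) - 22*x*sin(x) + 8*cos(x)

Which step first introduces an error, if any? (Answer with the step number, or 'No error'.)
Step 2

Step 2 is incorrect due to a wrong coefficient.
The step shows: -x**3*sin(x) + 4*x**2*cos(x)
The correct value should be: -x**3*sin(x) + 3*x**2*cos(x)

Explanation: The coefficient 3 was incorrectly written as 4: the term 3*x**2*cos(x) was incorrectly written as 4*x**2*cos(x)
The later steps are derived from this incorrect expression, so the error originates in Step 2.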